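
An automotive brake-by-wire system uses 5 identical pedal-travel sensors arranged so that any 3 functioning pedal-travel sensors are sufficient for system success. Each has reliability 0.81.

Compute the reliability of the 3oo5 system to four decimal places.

0.9495

R = Σ_{i=3}^{5} C(5,i) p^i (1−p)^{5−i} with p = 0.81
C(5,3)·0.81^3·0.19^2 = 0.191850
C(5,4)·0.81^4·0.19^1 = 0.408944
C(5,5)·0.81^5·0.19^0 = 0.348678
Sum = 0.9495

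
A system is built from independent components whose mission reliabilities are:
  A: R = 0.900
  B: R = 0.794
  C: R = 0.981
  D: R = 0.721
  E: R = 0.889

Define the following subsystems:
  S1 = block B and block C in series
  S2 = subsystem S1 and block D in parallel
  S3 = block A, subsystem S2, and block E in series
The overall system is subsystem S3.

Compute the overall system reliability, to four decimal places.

0.7507

Series (B and C): 0.794000 × 0.981000 = 0.778914
Parallel ([0.778914] and D): 1 − (1 − 0.778914)(1 − 0.721000) = 0.938317
Series (A, [0.938317], and E): 0.900000 × 0.938317 × 0.889000 = 0.7507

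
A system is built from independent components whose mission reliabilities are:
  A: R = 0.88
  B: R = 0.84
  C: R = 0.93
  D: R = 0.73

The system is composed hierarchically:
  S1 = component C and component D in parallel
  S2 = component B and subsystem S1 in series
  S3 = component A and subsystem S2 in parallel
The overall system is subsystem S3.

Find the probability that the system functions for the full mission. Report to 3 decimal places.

0.979

Parallel (C and D): 1 − (1 − 0.93000)(1 − 0.73000) = 0.98110
Series (B and [0.98110]): 0.84000 × 0.98110 = 0.82412
Parallel (A and [0.82412]): 1 − (1 − 0.88000)(1 − 0.82412) = 0.979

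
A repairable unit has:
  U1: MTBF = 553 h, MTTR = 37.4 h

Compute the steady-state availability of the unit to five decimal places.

A(U1) = MTBF/(MTBF+MTTR) = 553/(553+37.4) = 0.93665

0.93665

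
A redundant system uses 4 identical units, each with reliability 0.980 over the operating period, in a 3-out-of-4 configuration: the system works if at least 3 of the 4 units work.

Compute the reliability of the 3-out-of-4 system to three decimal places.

0.998

R = Σ_{i=3}^{4} C(4,i) p^i (1−p)^{4−i} with p = 0.980
C(4,3)·0.980^3·0.020^1 = 0.07530
C(4,4)·0.980^4·0.020^0 = 0.92237
Sum = 0.998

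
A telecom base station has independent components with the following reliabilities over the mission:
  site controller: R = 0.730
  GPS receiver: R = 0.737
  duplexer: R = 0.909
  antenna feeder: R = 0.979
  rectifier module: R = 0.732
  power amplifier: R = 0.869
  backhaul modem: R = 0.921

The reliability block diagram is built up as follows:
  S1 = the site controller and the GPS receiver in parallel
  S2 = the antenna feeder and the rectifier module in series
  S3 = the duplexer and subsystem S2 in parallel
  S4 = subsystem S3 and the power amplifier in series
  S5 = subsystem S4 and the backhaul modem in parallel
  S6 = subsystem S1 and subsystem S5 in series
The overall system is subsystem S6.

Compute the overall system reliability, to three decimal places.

Parallel (site controller and GPS receiver): 1 − (1 − 0.73000)(1 − 0.73700) = 0.92899
Series (antenna feeder and rectifier module): 0.97900 × 0.73200 = 0.71663
Parallel (duplexer and [0.71663]): 1 − (1 − 0.90900)(1 − 0.71663) = 0.97421
Series ([0.97421] and power amplifier): 0.97421 × 0.86900 = 0.84659
Parallel ([0.84659] and backhaul modem): 1 − (1 − 0.84659)(1 − 0.92100) = 0.98788
Series ([0.92899] and [0.98788]): 0.92899 × 0.98788 = 0.918

0.918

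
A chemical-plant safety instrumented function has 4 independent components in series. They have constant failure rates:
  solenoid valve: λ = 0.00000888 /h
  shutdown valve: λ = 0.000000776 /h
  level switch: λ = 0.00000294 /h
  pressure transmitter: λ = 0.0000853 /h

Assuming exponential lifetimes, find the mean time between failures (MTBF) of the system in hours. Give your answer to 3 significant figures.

Series of exponential components: λ_sys = Σ λ_i
λ_sys = 0.00000888 + 0.000000776 + 0.00000294 + 0.0000853 = 9.7896e-05 /h
MTBF = 1 / λ_sys = 10200 h

10200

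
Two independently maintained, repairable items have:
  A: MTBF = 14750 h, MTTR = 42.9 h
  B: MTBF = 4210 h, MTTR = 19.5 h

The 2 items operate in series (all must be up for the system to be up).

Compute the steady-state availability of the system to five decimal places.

0.99250

A(A) = MTBF/(MTBF+MTTR) = 14750/(14750+42.9) = 0.997100
A(B) = MTBF/(MTBF+MTTR) = 4210/(4210+19.5) = 0.995390
Series availability: 0.997100 × 0.995390 = 0.99250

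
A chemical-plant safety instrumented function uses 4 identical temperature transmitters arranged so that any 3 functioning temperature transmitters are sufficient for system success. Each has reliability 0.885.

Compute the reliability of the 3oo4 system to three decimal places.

R = Σ_{i=3}^{4} C(4,i) p^i (1−p)^{4−i} with p = 0.885
C(4,3)·0.885^3·0.115^1 = 0.31885
C(4,4)·0.885^4·0.115^0 = 0.61344
Sum = 0.932

0.932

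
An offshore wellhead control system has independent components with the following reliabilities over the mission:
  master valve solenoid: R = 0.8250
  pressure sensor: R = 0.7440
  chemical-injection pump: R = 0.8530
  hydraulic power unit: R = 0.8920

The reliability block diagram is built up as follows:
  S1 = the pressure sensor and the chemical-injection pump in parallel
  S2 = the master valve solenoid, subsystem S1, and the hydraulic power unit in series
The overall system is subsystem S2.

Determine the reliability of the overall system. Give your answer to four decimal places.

0.7082

Parallel (pressure sensor and chemical-injection pump): 1 − (1 − 0.744000)(1 − 0.853000) = 0.962368
Series (master valve solenoid, [0.962368], and hydraulic power unit): 0.825000 × 0.962368 × 0.892000 = 0.7082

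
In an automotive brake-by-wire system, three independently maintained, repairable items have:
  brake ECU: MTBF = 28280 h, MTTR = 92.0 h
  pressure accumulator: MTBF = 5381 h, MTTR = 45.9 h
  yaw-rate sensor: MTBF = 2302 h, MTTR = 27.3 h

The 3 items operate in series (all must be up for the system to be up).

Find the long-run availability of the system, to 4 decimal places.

A(brake ECU) = MTBF/(MTBF+MTTR) = 28280/(28280+92.0) = 0.996757
A(pressure accumulator) = MTBF/(MTBF+MTTR) = 5381/(5381+45.9) = 0.991542
A(yaw-rate sensor) = MTBF/(MTBF+MTTR) = 2302/(2302+27.3) = 0.988280
Series availability: 0.996757 × 0.991542 × 0.988280 = 0.9767

0.9767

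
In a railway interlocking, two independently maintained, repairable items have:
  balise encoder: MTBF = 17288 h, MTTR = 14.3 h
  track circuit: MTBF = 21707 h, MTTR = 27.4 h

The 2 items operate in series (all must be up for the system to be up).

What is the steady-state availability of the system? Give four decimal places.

A(balise encoder) = MTBF/(MTBF+MTTR) = 17288/(17288+14.3) = 0.999174
A(track circuit) = MTBF/(MTBF+MTTR) = 21707/(21707+27.4) = 0.998739
Series availability: 0.999174 × 0.998739 = 0.9979

0.9979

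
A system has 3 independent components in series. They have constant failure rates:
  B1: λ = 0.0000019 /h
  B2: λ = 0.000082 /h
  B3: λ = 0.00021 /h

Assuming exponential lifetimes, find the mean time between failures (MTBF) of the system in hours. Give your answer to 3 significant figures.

3400

Series of exponential components: λ_sys = Σ λ_i
λ_sys = 0.0000019 + 0.000082 + 0.00021 = 2.9390e-04 /h
MTBF = 1 / λ_sys = 3400 h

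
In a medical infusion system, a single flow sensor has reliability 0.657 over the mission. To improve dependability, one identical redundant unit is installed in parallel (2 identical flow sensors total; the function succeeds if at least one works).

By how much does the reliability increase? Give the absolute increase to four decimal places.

0.2254

R_before = 0.657
R_after = 1 − (1 − 0.657)^2 = 0.8824
ΔR = 0.8824 − 0.657 = 0.2254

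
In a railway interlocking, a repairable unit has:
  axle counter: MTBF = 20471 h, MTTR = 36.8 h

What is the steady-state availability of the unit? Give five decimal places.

0.99821

A(axle counter) = MTBF/(MTBF+MTTR) = 20471/(20471+36.8) = 0.99821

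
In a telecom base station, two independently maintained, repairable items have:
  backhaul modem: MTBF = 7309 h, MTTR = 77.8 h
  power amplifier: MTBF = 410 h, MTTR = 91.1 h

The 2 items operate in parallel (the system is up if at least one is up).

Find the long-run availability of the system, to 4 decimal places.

A(backhaul modem) = MTBF/(MTBF+MTTR) = 7309/(7309+77.8) = 0.989468
A(power amplifier) = MTBF/(MTBF+MTTR) = 410/(410+91.1) = 0.818200
Parallel availability: 1 − (1 − 0.989468)(1 − 0.818200) = 0.9981

0.9981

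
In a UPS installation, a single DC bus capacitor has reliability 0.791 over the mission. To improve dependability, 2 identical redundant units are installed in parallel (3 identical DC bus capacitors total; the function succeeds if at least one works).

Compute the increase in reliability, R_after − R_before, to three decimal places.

0.200

R_before = 0.791
R_after = 1 − (1 − 0.791)^3 = 0.991
ΔR = 0.991 − 0.791 = 0.200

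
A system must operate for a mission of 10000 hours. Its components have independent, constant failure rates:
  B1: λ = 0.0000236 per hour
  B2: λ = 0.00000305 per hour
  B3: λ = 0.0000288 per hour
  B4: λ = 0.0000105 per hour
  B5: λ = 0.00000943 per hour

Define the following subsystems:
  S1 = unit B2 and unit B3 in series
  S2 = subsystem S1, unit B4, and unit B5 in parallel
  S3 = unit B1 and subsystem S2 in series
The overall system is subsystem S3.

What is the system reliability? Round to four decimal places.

0.7878

R(B1) = exp(−0.0000236 × 10000) = 0.789781
R(B2) = exp(−0.00000305 × 10000) = 0.969960
R(B3) = exp(−0.0000288 × 10000) = 0.749762
R(B4) = exp(−0.0000105 × 10000) = 0.900325
R(B5) = exp(−0.00000943 × 10000) = 0.910010
Series (B2 and B3): 0.969960 × 0.749762 = 0.727239
Parallel ([0.727239], B4, and B5): 1 − (1 − 0.727239)(1 − 0.900325)(1 − 0.910010) = 0.997553
Series (B1 and [0.997553]): 0.789781 × 0.997553 = 0.7878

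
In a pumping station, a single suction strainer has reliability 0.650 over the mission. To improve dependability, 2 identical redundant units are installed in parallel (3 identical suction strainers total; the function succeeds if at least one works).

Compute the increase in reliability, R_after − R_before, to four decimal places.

R_before = 0.650
R_after = 1 − (1 − 0.650)^3 = 0.9571
ΔR = 0.9571 − 0.650 = 0.3071

0.3071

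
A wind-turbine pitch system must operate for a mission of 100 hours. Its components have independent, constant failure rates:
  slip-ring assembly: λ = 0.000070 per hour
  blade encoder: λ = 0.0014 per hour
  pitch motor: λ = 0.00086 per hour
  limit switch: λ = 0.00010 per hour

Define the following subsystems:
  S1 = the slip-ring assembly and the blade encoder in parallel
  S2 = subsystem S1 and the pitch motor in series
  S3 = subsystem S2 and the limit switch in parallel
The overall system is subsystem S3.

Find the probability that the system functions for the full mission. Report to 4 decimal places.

0.9992

R(slip-ring assembly) = exp(−0.000070 × 100) = 0.993024
R(blade encoder) = exp(−0.0014 × 100) = 0.869358
R(pitch motor) = exp(−0.00086 × 100) = 0.917594
R(limit switch) = exp(−0.00010 × 100) = 0.990050
Parallel (slip-ring assembly and blade encoder): 1 − (1 − 0.993024)(1 − 0.869358) = 0.999089
Series ([0.999089] and pitch motor): 0.999089 × 0.917594 = 0.916758
Parallel ([0.916758] and limit switch): 1 − (1 − 0.916758)(1 − 0.990050) = 0.9992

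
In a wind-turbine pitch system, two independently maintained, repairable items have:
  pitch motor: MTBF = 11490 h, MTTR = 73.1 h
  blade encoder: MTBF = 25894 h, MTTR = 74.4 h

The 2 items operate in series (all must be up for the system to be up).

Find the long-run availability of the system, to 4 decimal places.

0.9908

A(pitch motor) = MTBF/(MTBF+MTTR) = 11490/(11490+73.1) = 0.993678
A(blade encoder) = MTBF/(MTBF+MTTR) = 25894/(25894+74.4) = 0.997135
Series availability: 0.993678 × 0.997135 = 0.9908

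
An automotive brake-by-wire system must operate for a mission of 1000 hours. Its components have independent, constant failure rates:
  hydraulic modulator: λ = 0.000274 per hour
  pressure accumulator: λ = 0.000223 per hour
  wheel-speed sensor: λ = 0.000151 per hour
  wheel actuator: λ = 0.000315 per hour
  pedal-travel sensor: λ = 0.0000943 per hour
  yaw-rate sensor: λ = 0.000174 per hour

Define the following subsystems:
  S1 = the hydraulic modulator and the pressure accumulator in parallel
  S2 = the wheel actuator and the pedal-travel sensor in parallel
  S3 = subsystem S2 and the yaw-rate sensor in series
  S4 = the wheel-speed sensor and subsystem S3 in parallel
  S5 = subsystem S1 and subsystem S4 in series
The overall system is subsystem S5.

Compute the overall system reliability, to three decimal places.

0.928

R(hydraulic modulator) = exp(−0.000274 × 1000) = 0.76033
R(pressure accumulator) = exp(−0.000223 × 1000) = 0.80011
R(wheel-speed sensor) = exp(−0.000151 × 1000) = 0.85985
R(wheel actuator) = exp(−0.000315 × 1000) = 0.72979
R(pedal-travel sensor) = exp(−0.0000943 × 1000) = 0.91001
R(yaw-rate sensor) = exp(−0.000174 × 1000) = 0.84030
Parallel (hydraulic modulator and pressure accumulator): 1 − (1 − 0.76033)(1 − 0.80011) = 0.95209
Parallel (wheel actuator and pedal-travel sensor): 1 − (1 − 0.72979)(1 − 0.91001) = 0.97568
Series ([0.97568] and yaw-rate sensor): 0.97568 × 0.84030 = 0.81986
Parallel (wheel-speed sensor and [0.81986]): 1 − (1 − 0.85985)(1 − 0.81986) = 0.97475
Series ([0.95209] and [0.97475]): 0.95209 × 0.97475 = 0.928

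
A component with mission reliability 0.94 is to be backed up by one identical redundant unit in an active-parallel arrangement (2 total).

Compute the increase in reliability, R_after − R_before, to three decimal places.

0.056

R_before = 0.94
R_after = 1 − (1 − 0.94)^2 = 0.996
ΔR = 0.996 − 0.94 = 0.056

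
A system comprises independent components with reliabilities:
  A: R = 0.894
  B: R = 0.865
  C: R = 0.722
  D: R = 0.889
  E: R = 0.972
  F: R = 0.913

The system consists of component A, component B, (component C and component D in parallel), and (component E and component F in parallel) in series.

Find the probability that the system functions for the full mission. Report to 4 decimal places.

Parallel (C and D): 1 − (1 − 0.722000)(1 − 0.889000) = 0.969142
Parallel (E and F): 1 − (1 − 0.972000)(1 − 0.913000) = 0.997564
Series (A, B, [0.969142], and [0.997564]): 0.894000 × 0.865000 × 0.969142 × 0.997564 = 0.7476

0.7476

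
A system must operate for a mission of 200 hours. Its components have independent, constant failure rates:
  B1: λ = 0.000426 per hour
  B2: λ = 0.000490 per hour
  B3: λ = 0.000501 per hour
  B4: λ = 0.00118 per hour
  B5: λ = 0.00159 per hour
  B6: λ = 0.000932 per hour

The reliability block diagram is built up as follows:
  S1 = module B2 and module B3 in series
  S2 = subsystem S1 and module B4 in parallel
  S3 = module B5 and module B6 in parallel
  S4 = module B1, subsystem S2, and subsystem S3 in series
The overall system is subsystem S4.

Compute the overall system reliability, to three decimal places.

R(B1) = exp(−0.000426 × 200) = 0.91833
R(B2) = exp(−0.000490 × 200) = 0.90665
R(B3) = exp(−0.000501 × 200) = 0.90466
R(B4) = exp(−0.00118 × 200) = 0.78978
R(B5) = exp(−0.00159 × 200) = 0.72760
R(B6) = exp(−0.000932 × 200) = 0.82994
Series (B2 and B3): 0.90665 × 0.90466 = 0.82021
Parallel ([0.82021] and B4): 1 − (1 − 0.82021)(1 − 0.78978) = 0.96220
Parallel (B5 and B6): 1 − (1 − 0.72760)(1 − 0.82994) = 0.95368
Series (B1, [0.96220], and [0.95368]): 0.91833 × 0.96220 × 0.95368 = 0.843

0.843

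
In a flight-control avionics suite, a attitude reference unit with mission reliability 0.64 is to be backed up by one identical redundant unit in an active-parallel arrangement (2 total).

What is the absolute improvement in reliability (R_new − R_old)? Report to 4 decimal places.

R_before = 0.64
R_after = 1 − (1 − 0.64)^2 = 0.8704
ΔR = 0.8704 − 0.64 = 0.2304

0.2304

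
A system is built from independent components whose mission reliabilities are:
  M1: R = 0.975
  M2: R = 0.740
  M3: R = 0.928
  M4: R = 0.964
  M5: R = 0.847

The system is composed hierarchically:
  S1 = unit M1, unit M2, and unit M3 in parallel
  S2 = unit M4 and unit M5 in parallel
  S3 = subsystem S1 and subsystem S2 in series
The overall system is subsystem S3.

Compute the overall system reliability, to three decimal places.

0.994

Parallel (M1, M2, and M3): 1 − (1 − 0.97500)(1 − 0.74000)(1 − 0.92800) = 0.99953
Parallel (M4 and M5): 1 − (1 − 0.96400)(1 − 0.84700) = 0.99449
Series ([0.99953] and [0.99449]): 0.99953 × 0.99449 = 0.994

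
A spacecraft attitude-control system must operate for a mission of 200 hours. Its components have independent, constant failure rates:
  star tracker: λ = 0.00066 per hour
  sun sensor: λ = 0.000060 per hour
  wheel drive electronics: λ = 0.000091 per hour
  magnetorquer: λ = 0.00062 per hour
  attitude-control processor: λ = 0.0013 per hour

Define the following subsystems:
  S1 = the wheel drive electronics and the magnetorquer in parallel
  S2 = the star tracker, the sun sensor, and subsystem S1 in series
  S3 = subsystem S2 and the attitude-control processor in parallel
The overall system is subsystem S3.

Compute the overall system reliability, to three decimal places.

R(star tracker) = exp(−0.00066 × 200) = 0.87634
R(sun sensor) = exp(−0.000060 × 200) = 0.98807
R(wheel drive electronics) = exp(−0.000091 × 200) = 0.98196
R(magnetorquer) = exp(−0.00062 × 200) = 0.88338
R(attitude-control processor) = exp(−0.0013 × 200) = 0.77105
Parallel (wheel drive electronics and magnetorquer): 1 − (1 − 0.98196)(1 − 0.88338) = 0.99790
Series (star tracker, sun sensor, and [0.99790]): 0.87634 × 0.98807 × 0.99790 = 0.86407
Parallel ([0.86407] and attitude-control processor): 1 − (1 − 0.86407)(1 − 0.77105) = 0.969

0.969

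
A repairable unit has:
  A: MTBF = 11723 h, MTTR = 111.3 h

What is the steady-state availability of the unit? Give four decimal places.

0.9906

A(A) = MTBF/(MTBF+MTTR) = 11723/(11723+111.3) = 0.9906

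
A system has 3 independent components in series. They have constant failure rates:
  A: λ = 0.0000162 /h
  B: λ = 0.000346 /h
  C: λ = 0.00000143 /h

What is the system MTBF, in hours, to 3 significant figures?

Series of exponential components: λ_sys = Σ λ_i
λ_sys = 0.0000162 + 0.000346 + 0.00000143 = 3.6363e-04 /h
MTBF = 1 / λ_sys = 2750 h

2750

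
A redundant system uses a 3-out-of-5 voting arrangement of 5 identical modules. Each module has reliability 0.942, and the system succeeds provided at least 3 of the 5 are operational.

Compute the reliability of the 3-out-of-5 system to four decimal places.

0.9982

R = Σ_{i=3}^{5} C(5,i) p^i (1−p)^{5−i} with p = 0.942
C(5,3)·0.942^3·0.058^2 = 0.028120
C(5,4)·0.942^4·0.058^1 = 0.228350
C(5,5)·0.942^5·0.058^0 = 0.741745
Sum = 0.9982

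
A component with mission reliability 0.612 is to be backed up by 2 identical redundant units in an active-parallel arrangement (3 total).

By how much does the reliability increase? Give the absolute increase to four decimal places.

R_before = 0.612
R_after = 1 − (1 − 0.612)^3 = 0.9416
ΔR = 0.9416 − 0.612 = 0.3296

0.3296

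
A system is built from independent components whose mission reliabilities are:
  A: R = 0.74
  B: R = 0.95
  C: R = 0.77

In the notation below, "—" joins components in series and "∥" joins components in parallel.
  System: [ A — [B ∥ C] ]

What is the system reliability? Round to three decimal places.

Parallel (B and C): 1 − (1 − 0.95000)(1 − 0.77000) = 0.98850
Series (A and [0.98850]): 0.74000 × 0.98850 = 0.731

0.731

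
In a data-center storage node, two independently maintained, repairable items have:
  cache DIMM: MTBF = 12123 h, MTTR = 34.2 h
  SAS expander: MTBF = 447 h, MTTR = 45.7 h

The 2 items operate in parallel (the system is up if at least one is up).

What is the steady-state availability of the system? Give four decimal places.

A(cache DIMM) = MTBF/(MTBF+MTTR) = 12123/(12123+34.2) = 0.997187
A(SAS expander) = MTBF/(MTBF+MTTR) = 447/(447+45.7) = 0.907246
Parallel availability: 1 − (1 − 0.997187)(1 − 0.907246) = 0.9997

0.9997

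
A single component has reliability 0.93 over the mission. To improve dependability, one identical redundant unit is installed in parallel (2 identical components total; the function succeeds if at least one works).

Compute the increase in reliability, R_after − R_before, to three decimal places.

R_before = 0.93
R_after = 1 − (1 − 0.93)^2 = 0.995
ΔR = 0.995 − 0.93 = 0.065

0.065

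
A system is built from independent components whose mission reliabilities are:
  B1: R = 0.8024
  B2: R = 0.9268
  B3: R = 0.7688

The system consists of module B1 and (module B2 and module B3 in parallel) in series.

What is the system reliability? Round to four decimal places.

0.7888

Parallel (B2 and B3): 1 − (1 − 0.926800)(1 − 0.768800) = 0.983076
Series (B1 and [0.983076]): 0.802400 × 0.983076 = 0.7888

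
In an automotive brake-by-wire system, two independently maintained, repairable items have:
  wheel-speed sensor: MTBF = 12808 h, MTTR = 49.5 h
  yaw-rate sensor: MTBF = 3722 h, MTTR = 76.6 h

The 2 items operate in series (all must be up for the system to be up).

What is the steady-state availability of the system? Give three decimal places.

A(wheel-speed sensor) = MTBF/(MTBF+MTTR) = 12808/(12808+49.5) = 0.996150
A(yaw-rate sensor) = MTBF/(MTBF+MTTR) = 3722/(3722+76.6) = 0.979835
Series availability: 0.996150 × 0.979835 = 0.976

0.976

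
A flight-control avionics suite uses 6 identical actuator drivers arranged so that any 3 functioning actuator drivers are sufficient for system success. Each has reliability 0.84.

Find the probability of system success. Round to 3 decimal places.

R = Σ_{i=3}^{6} C(6,i) p^i (1−p)^{6−i} with p = 0.84
C(6,3)·0.84^3·0.16^3 = 0.04855
C(6,4)·0.84^4·0.16^2 = 0.19118
C(6,5)·0.84^5·0.16^1 = 0.40148
C(6,6)·0.84^6·0.16^0 = 0.35130
Sum = 0.993

0.993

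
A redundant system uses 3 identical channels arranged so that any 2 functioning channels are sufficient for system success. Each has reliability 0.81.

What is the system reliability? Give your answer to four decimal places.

R = Σ_{i=2}^{3} C(3,i) p^i (1−p)^{3−i} with p = 0.81
C(3,2)·0.81^2·0.19^1 = 0.373977
C(3,3)·0.81^3·0.19^0 = 0.531441
Sum = 0.9054

0.9054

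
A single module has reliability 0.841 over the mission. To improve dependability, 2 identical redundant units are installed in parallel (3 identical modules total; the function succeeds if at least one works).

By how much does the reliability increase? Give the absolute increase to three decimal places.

0.155

R_before = 0.841
R_after = 1 − (1 − 0.841)^3 = 0.996
ΔR = 0.996 − 0.841 = 0.155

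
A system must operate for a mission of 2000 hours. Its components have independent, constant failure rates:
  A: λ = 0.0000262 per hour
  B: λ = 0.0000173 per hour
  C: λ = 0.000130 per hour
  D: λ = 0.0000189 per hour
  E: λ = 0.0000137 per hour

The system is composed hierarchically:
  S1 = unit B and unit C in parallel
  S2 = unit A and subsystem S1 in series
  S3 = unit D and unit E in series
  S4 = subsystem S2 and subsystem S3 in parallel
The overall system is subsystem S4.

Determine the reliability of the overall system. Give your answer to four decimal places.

0.9963

R(A) = exp(−0.0000262 × 2000) = 0.948949
R(B) = exp(−0.0000173 × 2000) = 0.965992
R(C) = exp(−0.000130 × 2000) = 0.771052
R(D) = exp(−0.0000189 × 2000) = 0.962906
R(E) = exp(−0.0000137 × 2000) = 0.972972
Parallel (B and C): 1 − (1 − 0.965992)(1 − 0.771052) = 0.992214
Series (A and [0.992214]): 0.948949 × 0.992214 = 0.941560
Series (D and E): 0.962906 × 0.972972 = 0.936881
Parallel ([0.941560] and [0.936881]): 1 − (1 − 0.941560)(1 − 0.936881) = 0.9963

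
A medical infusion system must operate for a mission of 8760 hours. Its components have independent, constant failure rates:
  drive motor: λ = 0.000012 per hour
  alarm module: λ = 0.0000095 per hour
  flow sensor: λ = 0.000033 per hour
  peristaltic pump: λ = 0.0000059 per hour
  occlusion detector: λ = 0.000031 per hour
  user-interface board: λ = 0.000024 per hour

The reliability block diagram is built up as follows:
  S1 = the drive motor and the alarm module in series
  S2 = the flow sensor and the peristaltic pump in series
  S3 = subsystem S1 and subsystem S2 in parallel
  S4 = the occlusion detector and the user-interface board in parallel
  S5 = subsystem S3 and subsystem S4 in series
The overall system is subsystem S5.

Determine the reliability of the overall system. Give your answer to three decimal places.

R(drive motor) = exp(−0.000012 × 8760) = 0.90022
R(alarm module) = exp(−0.0000095 × 8760) = 0.92015
R(flow sensor) = exp(−0.000033 × 8760) = 0.74895
R(peristaltic pump) = exp(−0.0000059 × 8760) = 0.94963
R(occlusion detector) = exp(−0.000031 × 8760) = 0.76219
R(user-interface board) = exp(−0.000024 × 8760) = 0.81039
Series (drive motor and alarm module): 0.90022 × 0.92015 = 0.82834
Series (flow sensor and peristaltic pump): 0.74895 × 0.94963 = 0.71123
Parallel ([0.82834] and [0.71123]): 1 − (1 − 0.82834)(1 − 0.71123) = 0.95043
Parallel (occlusion detector and user-interface board): 1 − (1 − 0.76219)(1 − 0.81039) = 0.95491
Series ([0.95043] and [0.95491]): 0.95043 × 0.95491 = 0.908

0.908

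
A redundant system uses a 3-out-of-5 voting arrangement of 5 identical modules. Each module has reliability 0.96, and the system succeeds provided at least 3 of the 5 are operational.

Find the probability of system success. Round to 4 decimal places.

R = Σ_{i=3}^{5} C(5,i) p^i (1−p)^{5−i} with p = 0.96
C(5,3)·0.96^3·0.04^2 = 0.014156
C(5,4)·0.96^4·0.04^1 = 0.169869
C(5,5)·0.96^5·0.04^0 = 0.815373
Sum = 0.9994

0.9994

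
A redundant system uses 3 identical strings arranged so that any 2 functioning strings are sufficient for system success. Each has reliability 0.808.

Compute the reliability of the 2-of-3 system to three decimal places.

0.904

R = Σ_{i=2}^{3} C(3,i) p^i (1−p)^{3−i} with p = 0.808
C(3,2)·0.808^2·0.192^1 = 0.37605
C(3,3)·0.808^3·0.192^0 = 0.52751
Sum = 0.904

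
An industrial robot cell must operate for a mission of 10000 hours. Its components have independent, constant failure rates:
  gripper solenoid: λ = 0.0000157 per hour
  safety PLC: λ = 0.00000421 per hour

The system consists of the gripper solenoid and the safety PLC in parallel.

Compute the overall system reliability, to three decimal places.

0.994

R(gripper solenoid) = exp(−0.0000157 × 10000) = 0.85470
R(safety PLC) = exp(−0.00000421 × 10000) = 0.95877
Parallel (gripper solenoid and safety PLC): 1 − (1 − 0.85470)(1 − 0.95877) = 0.994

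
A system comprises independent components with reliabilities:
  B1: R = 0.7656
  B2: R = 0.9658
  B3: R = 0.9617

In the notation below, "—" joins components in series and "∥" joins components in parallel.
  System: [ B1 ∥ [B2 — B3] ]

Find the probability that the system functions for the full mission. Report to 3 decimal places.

Series (B2 and B3): 0.96580 × 0.96170 = 0.92881
Parallel (B1 and [0.92881]): 1 − (1 − 0.76560)(1 − 0.92881) = 0.983

0.983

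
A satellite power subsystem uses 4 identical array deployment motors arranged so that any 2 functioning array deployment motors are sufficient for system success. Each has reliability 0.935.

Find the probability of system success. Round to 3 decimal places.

R = Σ_{i=2}^{4} C(4,i) p^i (1−p)^{4−i} with p = 0.935
C(4,2)·0.935^2·0.065^2 = 0.02216
C(4,3)·0.935^3·0.065^1 = 0.21252
C(4,4)·0.935^4·0.065^0 = 0.76427
Sum = 0.999

0.999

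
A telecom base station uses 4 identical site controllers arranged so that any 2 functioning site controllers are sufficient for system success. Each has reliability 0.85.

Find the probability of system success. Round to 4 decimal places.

0.9880

R = Σ_{i=2}^{4} C(4,i) p^i (1−p)^{4−i} with p = 0.85
C(4,2)·0.85^2·0.15^2 = 0.097538
C(4,3)·0.85^3·0.15^1 = 0.368475
C(4,4)·0.85^4·0.15^0 = 0.522006
Sum = 0.9880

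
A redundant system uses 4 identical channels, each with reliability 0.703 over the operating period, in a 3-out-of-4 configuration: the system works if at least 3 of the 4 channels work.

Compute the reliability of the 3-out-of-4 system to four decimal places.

0.6570

R = Σ_{i=3}^{4} C(4,i) p^i (1−p)^{4−i} with p = 0.703
C(4,3)·0.703^3·0.297^1 = 0.412746
C(4,4)·0.703^4·0.297^0 = 0.244243
Sum = 0.6570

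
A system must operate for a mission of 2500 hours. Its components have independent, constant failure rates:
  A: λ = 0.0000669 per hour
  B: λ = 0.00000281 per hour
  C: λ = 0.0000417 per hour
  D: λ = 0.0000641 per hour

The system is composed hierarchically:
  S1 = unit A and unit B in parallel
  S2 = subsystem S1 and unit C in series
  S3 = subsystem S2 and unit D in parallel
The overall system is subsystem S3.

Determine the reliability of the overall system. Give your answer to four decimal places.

0.9852

R(A) = exp(−0.0000669 × 2500) = 0.845988
R(B) = exp(−0.00000281 × 2500) = 0.993000
R(C) = exp(−0.0000417 × 2500) = 0.901000
R(D) = exp(−0.0000641 × 2500) = 0.851931
Parallel (A and B): 1 − (1 − 0.845988)(1 − 0.993000) = 0.998922
Series ([0.998922] and C): 0.998922 × 0.901000 = 0.900029
Parallel ([0.900029] and D): 1 − (1 − 0.900029)(1 − 0.851931) = 0.9852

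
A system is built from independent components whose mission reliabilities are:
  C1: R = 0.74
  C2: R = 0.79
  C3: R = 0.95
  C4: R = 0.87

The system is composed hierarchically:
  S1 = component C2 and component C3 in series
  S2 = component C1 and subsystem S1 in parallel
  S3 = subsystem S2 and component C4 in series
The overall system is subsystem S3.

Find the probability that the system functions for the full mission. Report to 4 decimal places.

0.8136

Series (C2 and C3): 0.790000 × 0.950000 = 0.750500
Parallel (C1 and [0.750500]): 1 − (1 − 0.740000)(1 − 0.750500) = 0.935130
Series ([0.935130] and C4): 0.935130 × 0.870000 = 0.8136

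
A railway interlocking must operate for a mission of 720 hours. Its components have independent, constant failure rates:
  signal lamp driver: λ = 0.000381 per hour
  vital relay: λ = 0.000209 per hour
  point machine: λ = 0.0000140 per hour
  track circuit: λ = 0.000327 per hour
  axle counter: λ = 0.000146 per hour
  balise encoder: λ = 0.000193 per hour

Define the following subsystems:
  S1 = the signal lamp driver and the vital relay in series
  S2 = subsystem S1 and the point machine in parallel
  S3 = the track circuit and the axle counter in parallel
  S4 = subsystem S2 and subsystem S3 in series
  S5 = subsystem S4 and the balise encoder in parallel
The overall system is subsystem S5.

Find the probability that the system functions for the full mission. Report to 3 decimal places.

R(signal lamp driver) = exp(−0.000381 × 720) = 0.76009
R(vital relay) = exp(−0.000209 × 720) = 0.86029
R(point machine) = exp(−0.0000140 × 720) = 0.98997
R(track circuit) = exp(−0.000327 × 720) = 0.79022
R(axle counter) = exp(−0.000146 × 720) = 0.90022
R(balise encoder) = exp(−0.000193 × 720) = 0.87026
Series (signal lamp driver and vital relay): 0.76009 × 0.86029 = 0.65390
Parallel ([0.65390] and point machine): 1 − (1 − 0.65390)(1 − 0.98997) = 0.99653
Parallel (track circuit and axle counter): 1 − (1 − 0.79022)(1 − 0.90022) = 0.97907
Series ([0.99653] and [0.97907]): 0.99653 × 0.97907 = 0.97567
Parallel ([0.97567] and balise encoder): 1 − (1 − 0.97567)(1 − 0.87026) = 0.997

0.997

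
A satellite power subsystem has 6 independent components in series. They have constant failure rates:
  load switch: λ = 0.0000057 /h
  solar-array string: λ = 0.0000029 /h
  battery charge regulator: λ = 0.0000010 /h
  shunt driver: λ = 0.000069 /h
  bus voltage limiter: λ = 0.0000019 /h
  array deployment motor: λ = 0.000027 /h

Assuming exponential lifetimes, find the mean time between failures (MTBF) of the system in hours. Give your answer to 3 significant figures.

9300

Series of exponential components: λ_sys = Σ λ_i
λ_sys = 0.0000057 + 0.0000029 + 0.0000010 + 0.000069 + 0.0000019 + 0.000027 = 1.0750e-04 /h
MTBF = 1 / λ_sys = 9300 h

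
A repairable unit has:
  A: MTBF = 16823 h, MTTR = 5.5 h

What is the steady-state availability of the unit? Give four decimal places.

0.9997

A(A) = MTBF/(MTBF+MTTR) = 16823/(16823+5.5) = 0.9997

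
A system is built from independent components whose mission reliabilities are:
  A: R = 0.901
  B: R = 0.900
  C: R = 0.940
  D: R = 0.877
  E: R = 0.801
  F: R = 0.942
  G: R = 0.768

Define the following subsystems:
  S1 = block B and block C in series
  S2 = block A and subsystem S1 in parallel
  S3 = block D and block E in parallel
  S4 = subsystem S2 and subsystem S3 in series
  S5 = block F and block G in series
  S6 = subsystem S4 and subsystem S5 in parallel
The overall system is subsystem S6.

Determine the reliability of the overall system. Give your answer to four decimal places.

0.9891

Series (B and C): 0.900000 × 0.940000 = 0.846000
Parallel (A and [0.846000]): 1 − (1 − 0.901000)(1 − 0.846000) = 0.984754
Parallel (D and E): 1 − (1 − 0.877000)(1 − 0.801000) = 0.975523
Series ([0.984754] and [0.975523]): 0.984754 × 0.975523 = 0.960650
Series (F and G): 0.942000 × 0.768000 = 0.723456
Parallel ([0.960650] and [0.723456]): 1 − (1 − 0.960650)(1 − 0.723456) = 0.9891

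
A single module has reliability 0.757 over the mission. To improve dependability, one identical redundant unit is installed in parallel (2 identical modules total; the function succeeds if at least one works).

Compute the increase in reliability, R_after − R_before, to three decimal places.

R_before = 0.757
R_after = 1 − (1 − 0.757)^2 = 0.941
ΔR = 0.941 − 0.757 = 0.184

0.184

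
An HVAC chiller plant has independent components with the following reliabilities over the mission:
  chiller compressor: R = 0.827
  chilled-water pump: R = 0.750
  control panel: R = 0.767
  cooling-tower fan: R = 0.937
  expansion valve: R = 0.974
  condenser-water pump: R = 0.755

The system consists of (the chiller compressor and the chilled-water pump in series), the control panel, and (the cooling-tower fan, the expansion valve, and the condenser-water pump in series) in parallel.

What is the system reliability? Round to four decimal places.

Series (chiller compressor and chilled-water pump): 0.827000 × 0.750000 = 0.620250
Series (cooling-tower fan, expansion valve, and condenser-water pump): 0.937000 × 0.974000 × 0.755000 = 0.689042
Parallel ([0.620250], control panel, and [0.689042]): 1 − (1 − 0.620250)(1 − 0.767000)(1 − 0.689042) = 0.9725

0.9725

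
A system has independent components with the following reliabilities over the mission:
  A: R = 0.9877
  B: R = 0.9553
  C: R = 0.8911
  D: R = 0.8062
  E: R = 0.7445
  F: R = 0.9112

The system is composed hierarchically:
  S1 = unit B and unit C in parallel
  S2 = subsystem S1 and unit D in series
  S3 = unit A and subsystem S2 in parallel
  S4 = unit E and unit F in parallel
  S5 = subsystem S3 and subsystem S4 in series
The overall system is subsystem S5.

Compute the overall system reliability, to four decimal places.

0.9749

Parallel (B and C): 1 − (1 − 0.955300)(1 − 0.891100) = 0.995132
Series ([0.995132] and D): 0.995132 × 0.806200 = 0.802275
Parallel (A and [0.802275]): 1 − (1 − 0.987700)(1 − 0.802275) = 0.997568
Parallel (E and F): 1 − (1 − 0.744500)(1 − 0.911200) = 0.977312
Series ([0.997568] and [0.977312]): 0.997568 × 0.977312 = 0.9749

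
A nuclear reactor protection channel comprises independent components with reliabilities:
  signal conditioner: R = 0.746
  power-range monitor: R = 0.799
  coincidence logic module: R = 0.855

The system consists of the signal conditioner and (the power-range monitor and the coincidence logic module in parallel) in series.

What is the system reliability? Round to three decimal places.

Parallel (power-range monitor and coincidence logic module): 1 − (1 − 0.79900)(1 − 0.85500) = 0.97086
Series (signal conditioner and [0.97086]): 0.74600 × 0.97086 = 0.724

0.724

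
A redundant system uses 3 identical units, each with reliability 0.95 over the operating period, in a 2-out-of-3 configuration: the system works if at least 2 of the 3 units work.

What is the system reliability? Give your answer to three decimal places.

0.993

R = Σ_{i=2}^{3} C(3,i) p^i (1−p)^{3−i} with p = 0.95
C(3,2)·0.95^2·0.05^1 = 0.13538
C(3,3)·0.95^3·0.05^0 = 0.85738
Sum = 0.993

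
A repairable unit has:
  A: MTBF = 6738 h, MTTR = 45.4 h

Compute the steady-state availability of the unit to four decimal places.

0.9933

A(A) = MTBF/(MTBF+MTTR) = 6738/(6738+45.4) = 0.9933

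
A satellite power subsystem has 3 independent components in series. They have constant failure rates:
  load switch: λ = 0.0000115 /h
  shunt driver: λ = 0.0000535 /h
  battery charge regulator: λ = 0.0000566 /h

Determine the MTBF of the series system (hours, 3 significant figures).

8220

Series of exponential components: λ_sys = Σ λ_i
λ_sys = 0.0000115 + 0.0000535 + 0.0000566 = 1.2160e-04 /h
MTBF = 1 / λ_sys = 8220 h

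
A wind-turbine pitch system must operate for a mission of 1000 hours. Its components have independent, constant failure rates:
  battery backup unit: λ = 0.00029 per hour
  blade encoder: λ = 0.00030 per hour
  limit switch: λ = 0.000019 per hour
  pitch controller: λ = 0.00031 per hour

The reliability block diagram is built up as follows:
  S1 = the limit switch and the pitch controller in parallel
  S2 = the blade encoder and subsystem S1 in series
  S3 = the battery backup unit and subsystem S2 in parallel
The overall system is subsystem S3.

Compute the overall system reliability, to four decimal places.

R(battery backup unit) = exp(−0.00029 × 1000) = 0.748264
R(blade encoder) = exp(−0.00030 × 1000) = 0.740818
R(limit switch) = exp(−0.000019 × 1000) = 0.981179
R(pitch controller) = exp(−0.00031 × 1000) = 0.733447
Parallel (limit switch and pitch controller): 1 − (1 − 0.981179)(1 − 0.733447) = 0.994983
Series (blade encoder and [0.994983]): 0.740818 × 0.994983 = 0.737101
Parallel (battery backup unit and [0.737101]): 1 − (1 − 0.748264)(1 − 0.737101) = 0.9338

0.9338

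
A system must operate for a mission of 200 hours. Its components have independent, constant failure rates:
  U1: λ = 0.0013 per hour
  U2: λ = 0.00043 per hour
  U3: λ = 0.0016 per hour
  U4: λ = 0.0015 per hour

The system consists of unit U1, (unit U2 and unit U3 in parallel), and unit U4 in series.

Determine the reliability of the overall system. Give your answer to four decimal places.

0.5583

R(U1) = exp(−0.0013 × 200) = 0.771052
R(U2) = exp(−0.00043 × 200) = 0.917594
R(U3) = exp(−0.0016 × 200) = 0.726149
R(U4) = exp(−0.0015 × 200) = 0.740818
Parallel (U2 and U3): 1 − (1 − 0.917594)(1 − 0.726149) = 0.977433
Series (U1, [0.977433], and U4): 0.771052 × 0.977433 × 0.740818 = 0.5583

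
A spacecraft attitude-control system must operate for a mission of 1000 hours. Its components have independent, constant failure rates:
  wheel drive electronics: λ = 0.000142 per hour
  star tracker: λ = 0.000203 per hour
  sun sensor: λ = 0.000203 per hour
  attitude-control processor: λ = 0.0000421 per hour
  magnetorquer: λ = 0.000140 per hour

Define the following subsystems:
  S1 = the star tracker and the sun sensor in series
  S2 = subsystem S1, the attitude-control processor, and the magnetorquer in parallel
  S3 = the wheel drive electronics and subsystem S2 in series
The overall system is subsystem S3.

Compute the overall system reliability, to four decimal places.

R(wheel drive electronics) = exp(−0.000142 × 1000) = 0.867621
R(star tracker) = exp(−0.000203 × 1000) = 0.816278
R(sun sensor) = exp(−0.000203 × 1000) = 0.816278
R(attitude-control processor) = exp(−0.0000421 × 1000) = 0.958774
R(magnetorquer) = exp(−0.000140 × 1000) = 0.869358
Series (star tracker and sun sensor): 0.816278 × 0.816278 = 0.666310
Parallel ([0.666310], attitude-control processor, and magnetorquer): 1 − (1 − 0.666310)(1 − 0.958774)(1 − 0.869358) = 0.998203
Series (wheel drive electronics and [0.998203]): 0.867621 × 0.998203 = 0.8661

0.8661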